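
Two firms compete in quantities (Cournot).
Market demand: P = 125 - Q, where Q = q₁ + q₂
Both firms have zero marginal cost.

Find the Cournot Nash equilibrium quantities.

q₁* = q₂* = 41.67; P* = 41.67

Work:
Profit: π_i = P·q_i = (a - q_i - q_j)·q_i
FOC: ∂π_i/∂q_i = a - 2q_i - q_j = 0
Reaction function: q_i = (125 - q_j)/2
Symmetry: q* = 125/3 = 41.67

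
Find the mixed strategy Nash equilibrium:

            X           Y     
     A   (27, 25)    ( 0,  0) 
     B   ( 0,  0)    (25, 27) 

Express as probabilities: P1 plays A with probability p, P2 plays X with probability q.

p = 0.5192, q = 0.4808

Work:
Find probabilities that make opponent indifferent:
P2 chooses q to make P1 indifferent between A and B
P1 chooses p to make P2 indifferent between X and Y
Mixed NE: P1 plays (A: 0.5192, B: 0.4808), P2 plays (X: 0.4808, Y: 0.5192)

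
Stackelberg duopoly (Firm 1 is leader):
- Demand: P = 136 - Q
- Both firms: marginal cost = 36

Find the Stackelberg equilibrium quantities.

q₁* (leader) = 50.0, q₂* (follower) = 25.0

Work:
Follower's reaction: q₂ = (a - c - q₁)/2
Leader substitutes: π₁ = q₁·(a - q₁ - (a-c-q₁)/2 - c)
FOC: q₁* = (136 - 36)/2 = 50.00
Then: q₂* = (136 - 36 - 50.0)/2 = 25.00
Leader has first-mover advantage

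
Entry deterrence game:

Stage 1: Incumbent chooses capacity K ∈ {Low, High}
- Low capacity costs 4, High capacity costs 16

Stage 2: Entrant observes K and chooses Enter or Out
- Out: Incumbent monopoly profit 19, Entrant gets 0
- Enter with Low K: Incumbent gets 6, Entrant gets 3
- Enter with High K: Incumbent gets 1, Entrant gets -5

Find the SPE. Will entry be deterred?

SPE: (High, Enter|Low, Out|High); Entry deterred. Incumbent net profit = 3

Work:
After Low K: Entrant enters (3 > 0)
After High K: Entrant stays out (-5 < 0)
Incumbent: Low → 6−4=2, High → 19−16=3
Incumbent chooses High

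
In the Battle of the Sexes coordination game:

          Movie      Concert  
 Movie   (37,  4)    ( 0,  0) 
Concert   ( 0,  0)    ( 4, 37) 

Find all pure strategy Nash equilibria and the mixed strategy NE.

Pure NE: (Movie, Movie) and (Concert, Concert); Mixed NE: p = 0.9024, q = 0.0976

Work:
Check pure NE:
(Movie, Movie): (37, 4) - no unilateral deviation beneficial
(Concert, Concert): (4, 37) - no unilateral deviation beneficial
Mixed NE: P1 plays Movie with p = 0.9024, P2 plays Movie with q = 0.0976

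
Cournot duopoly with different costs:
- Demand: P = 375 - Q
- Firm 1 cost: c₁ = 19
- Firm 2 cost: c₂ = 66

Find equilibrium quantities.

q₁* = 134.33, q₂* = 87.33

Work:
Reaction: q₁ = (375 - 19 - q₂)/2
Reaction: q₂ = (375 - 66 - q₁)/2
Solve simultaneously:
q₁* = (375 - 2×19 + 66)/3 = 134.33
q₂* = (375 - 2×66 + 19)/3 = 87.33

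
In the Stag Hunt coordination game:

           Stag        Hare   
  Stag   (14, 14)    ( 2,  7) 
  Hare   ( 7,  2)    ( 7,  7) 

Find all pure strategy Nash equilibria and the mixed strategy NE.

Pure NE: (Stag, Stag) and (Hare, Hare); Mixed NE: p = 0.4167, q = 0.4167

Work:
Check pure NE:
(Stag, Stag): (14, 14) - no unilateral deviation beneficial
(Hare, Hare): (7, 7) - no unilateral deviation beneficial
Mixed NE: P1 plays Stag with p = 0.4167, P2 plays Stag with q = 0.4167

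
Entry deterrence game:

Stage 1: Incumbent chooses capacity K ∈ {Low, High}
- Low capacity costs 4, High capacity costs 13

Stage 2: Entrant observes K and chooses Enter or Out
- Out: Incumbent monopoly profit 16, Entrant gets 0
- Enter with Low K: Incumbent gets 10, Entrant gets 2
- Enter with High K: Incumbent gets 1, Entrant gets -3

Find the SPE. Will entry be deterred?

SPE: (Low, Enter|Low, Out|High); Entry not deterred. Incumbent net profit = 6, Entrant gets 2

Work:
After Low K: Entrant enters (2 > 0)
After High K: Entrant stays out (-3 < 0)
Incumbent: Low → 10−4=6, High → 16−13=3
Incumbent chooses Low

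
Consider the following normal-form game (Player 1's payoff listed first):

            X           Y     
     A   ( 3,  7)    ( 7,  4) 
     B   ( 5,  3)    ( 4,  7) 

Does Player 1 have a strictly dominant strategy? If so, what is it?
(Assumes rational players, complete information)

No strictly dominant strategy exists for Player 1

Work:
A strategy strictly dominates another if it gives a strictly higher payoff against every opponent action. Compare each pair of P1's strategies column-by-column:
  A vs B: [3 vs 5, 7 vs 4] → A does not strictly dominate B (column X: 3 ≤ 5)
  B vs A: [5 vs 3, 4 vs 7] → B does not strictly dominate A (column Y: 4 ≤ 7)
No single strategy strictly dominates all others → no strictly dominant strategy.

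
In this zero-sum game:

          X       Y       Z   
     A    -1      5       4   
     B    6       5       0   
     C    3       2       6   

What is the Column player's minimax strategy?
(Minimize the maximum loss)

Column should play Y, value = 5

Work:
Column player minimizes Row's maximum payoff:
Column X: max payoff to Row = 6
Column Y: max payoff to Row = 5
Column Z: max payoff to Row = 6
Minimum is 5, achieved by column Y.
Minimax strategy: Y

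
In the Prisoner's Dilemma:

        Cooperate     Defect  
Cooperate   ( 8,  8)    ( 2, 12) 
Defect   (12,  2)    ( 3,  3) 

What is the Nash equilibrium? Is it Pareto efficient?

(Defect, Defect) is NE; not Pareto efficient

Work:
Defect dominates Cooperate for both players:
If P2 cooperates: Defect (12) > Cooperate (8)
If P2 defects: Defect (3) > Cooperate (2)
NE: (Defect, Defect) with payoff (3, 3)
But (Cooperate, Cooperate) = (8, 8) Pareto dominates (3, 3)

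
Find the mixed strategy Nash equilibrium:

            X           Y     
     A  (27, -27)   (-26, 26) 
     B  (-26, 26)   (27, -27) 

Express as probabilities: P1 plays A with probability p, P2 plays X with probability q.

p = 0.5, q = 0.5

Work:
Find probabilities that make opponent indifferent:
P2 chooses q to make P1 indifferent between A and B
P1 chooses p to make P2 indifferent between X and Y
Mixed NE: P1 plays (A: 0.5, B: 0.5), P2 plays (X: 0.5, Y: 0.5)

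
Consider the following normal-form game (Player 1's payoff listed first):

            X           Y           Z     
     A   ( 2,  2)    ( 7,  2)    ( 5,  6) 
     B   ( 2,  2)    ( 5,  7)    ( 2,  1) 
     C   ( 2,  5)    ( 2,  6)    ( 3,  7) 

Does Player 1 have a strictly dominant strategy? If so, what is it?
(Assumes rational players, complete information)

No strictly dominant strategy exists for Player 1

Work:
A strategy strictly dominates another if it gives a strictly higher payoff against every opponent action. Compare each pair of P1's strategies column-by-column:
  A vs B: [2 vs 2, 7 vs 5, 5 vs 2] → A does not strictly dominate B (column X: 2 ≤ 2)
  A vs C: [2 vs 2, 7 vs 2, 5 vs 3] → A does not strictly dominate C (column X: 2 ≤ 2)
  B vs A: [2 vs 2, 5 vs 7, 2 vs 5] → B does not strictly dominate A (column X: 2 ≤ 2)
  B vs C: [2 vs 2, 5 vs 2, 2 vs 3] → B does not strictly dominate C (column X: 2 ≤ 2)
  C vs A: [2 vs 2, 2 vs 7, 3 vs 5] → C does not strictly dominate A (column X: 2 ≤ 2)
  C vs B: [2 vs 2, 2 vs 5, 3 vs 2] → C does not strictly dominate B (column X: 2 ≤ 2)
No single strategy strictly dominates all others → no strictly dominant strategy.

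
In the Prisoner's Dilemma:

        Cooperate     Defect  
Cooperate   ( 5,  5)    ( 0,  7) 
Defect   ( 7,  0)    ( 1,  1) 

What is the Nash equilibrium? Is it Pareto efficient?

(Defect, Defect) is NE; not Pareto efficient

Work:
Defect dominates Cooperate for both players:
If P2 cooperates: Defect (7) > Cooperate (5)
If P2 defects: Defect (1) > Cooperate (0)
NE: (Defect, Defect) with payoff (1, 1)
But (Cooperate, Cooperate) = (5, 5) Pareto dominates (1, 1)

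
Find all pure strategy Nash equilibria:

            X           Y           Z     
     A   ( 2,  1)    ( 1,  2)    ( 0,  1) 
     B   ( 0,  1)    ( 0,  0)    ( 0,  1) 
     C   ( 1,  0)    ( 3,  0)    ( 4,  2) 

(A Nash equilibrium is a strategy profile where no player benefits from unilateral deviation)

Nash equilibrium: (C, Z)

Work:
Best responses:
  P1 vs X: payoffs [2, 0, 1] → best response A (payoff 2)
  P1 vs Y: payoffs [1, 0, 3] → best response C (payoff 3)
  P1 vs Z: payoffs [0, 0, 4] → best response C (payoff 4)
  P2 vs A: payoffs [1, 2, 1] → best response Y (payoff 2)
  P2 vs B: payoffs [1, 0, 1] → best response X/Z (payoff 1)
  P2 vs C: payoffs [0, 0, 2] → best response Z (payoff 2)
Mutual best responses: (C,Z) → Nash equilibria.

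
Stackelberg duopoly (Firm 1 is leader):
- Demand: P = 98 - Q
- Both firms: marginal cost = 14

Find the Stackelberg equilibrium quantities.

q₁* (leader) = 42.0, q₂* (follower) = 21.0

Work:
Follower's reaction: q₂ = (a - c - q₁)/2
Leader substitutes: π₁ = q₁·(a - q₁ - (a-c-q₁)/2 - c)
FOC: q₁* = (98 - 14)/2 = 42.00
Then: q₂* = (98 - 14 - 42.0)/2 = 21.00
Leader has first-mover advantage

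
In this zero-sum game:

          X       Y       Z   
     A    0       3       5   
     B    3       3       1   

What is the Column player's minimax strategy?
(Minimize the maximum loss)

Column should play X or Y (all achieve the minimum), value = 3

Work:
Column player minimizes Row's maximum payoff:
Column X: max payoff to Row = 3
Column Y: max payoff to Row = 3
Column Z: max payoff to Row = 5
Minimum is 3, achieved by columns X, Y (tied).
Each of X or Y is a minimax strategy.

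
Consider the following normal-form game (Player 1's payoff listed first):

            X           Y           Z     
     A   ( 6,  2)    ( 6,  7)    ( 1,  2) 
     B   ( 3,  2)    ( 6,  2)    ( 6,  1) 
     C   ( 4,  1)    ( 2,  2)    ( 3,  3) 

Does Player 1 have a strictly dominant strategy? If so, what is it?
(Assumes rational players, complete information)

No strictly dominant strategy exists for Player 1

Work:
A strategy strictly dominates another if it gives a strictly higher payoff against every opponent action. Compare each pair of P1's strategies column-by-column:
  A vs B: [6 vs 3, 6 vs 6, 1 vs 6] → A does not strictly dominate B (column Y: 6 ≤ 6)
  A vs C: [6 vs 4, 6 vs 2, 1 vs 3] → A does not strictly dominate C (column Z: 1 ≤ 3)
  B vs A: [3 vs 6, 6 vs 6, 6 vs 1] → B does not strictly dominate A (column X: 3 ≤ 6)
  B vs C: [3 vs 4, 6 vs 2, 6 vs 3] → B does not strictly dominate C (column X: 3 ≤ 4)
  C vs A: [4 vs 6, 2 vs 6, 3 vs 1] → C does not strictly dominate A (column X: 4 ≤ 6)
  C vs B: [4 vs 3, 2 vs 6, 3 vs 6] → C does not strictly dominate B (column Y: 2 ≤ 6)
No single strategy strictly dominates all others → no strictly dominant strategy.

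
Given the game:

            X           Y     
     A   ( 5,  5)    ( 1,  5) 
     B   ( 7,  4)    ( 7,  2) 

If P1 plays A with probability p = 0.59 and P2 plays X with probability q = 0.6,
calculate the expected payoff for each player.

E[P1] = 4.876, E[P2] = 4.262

Work:
E[P1] = p·q·π₁(A,X) + p·(1-q)·π₁(A,Y) + (1-p)·q·π₁(B,X) + (1-p)·(1-q)·π₁(B,Y)
= 0.59·0.6·5 + 0.59·0.4·1 + 0.41·0.6·7 + 0.41·0.4·7
= 4.876

E[P2] = 4.262 (similar calculation)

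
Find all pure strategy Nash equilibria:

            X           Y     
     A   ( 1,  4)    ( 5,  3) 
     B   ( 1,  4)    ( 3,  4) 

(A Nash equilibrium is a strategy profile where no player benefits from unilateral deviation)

Nash equilibrium: (A, X), (B, X)

Work:
Best responses:
  P1 vs X: payoffs [1, 1] → best response A/B (payoff 1)
  P1 vs Y: payoffs [5, 3] → best response A (payoff 5)
  P2 vs A: payoffs [4, 3] → best response X (payoff 4)
  P2 vs B: payoffs [4, 4] → best response X/Y (payoff 4)
Mutual best responses: (A,X), (B,X) → Nash equilibria.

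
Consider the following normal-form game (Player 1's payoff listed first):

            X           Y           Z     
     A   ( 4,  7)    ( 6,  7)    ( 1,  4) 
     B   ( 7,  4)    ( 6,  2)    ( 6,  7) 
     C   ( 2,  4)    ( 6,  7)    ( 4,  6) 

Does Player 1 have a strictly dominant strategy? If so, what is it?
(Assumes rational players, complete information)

No strictly dominant strategy exists for Player 1

Work:
A strategy strictly dominates another if it gives a strictly higher payoff against every opponent action. Compare each pair of P1's strategies column-by-column:
  A vs B: [4 vs 7, 6 vs 6, 1 vs 6] → A does not strictly dominate B (column X: 4 ≤ 7)
  A vs C: [4 vs 2, 6 vs 6, 1 vs 4] → A does not strictly dominate C (column Y: 6 ≤ 6)
  B vs A: [7 vs 4, 6 vs 6, 6 vs 1] → B does not strictly dominate A (column Y: 6 ≤ 6)
  B vs C: [7 vs 2, 6 vs 6, 6 vs 4] → B does not strictly dominate C (column Y: 6 ≤ 6)
  C vs A: [2 vs 4, 6 vs 6, 4 vs 1] → C does not strictly dominate A (column X: 2 ≤ 4)
  C vs B: [2 vs 7, 6 vs 6, 4 vs 6] → C does not strictly dominate B (column X: 2 ≤ 7)
No single strategy strictly dominates all others → no strictly dominant strategy.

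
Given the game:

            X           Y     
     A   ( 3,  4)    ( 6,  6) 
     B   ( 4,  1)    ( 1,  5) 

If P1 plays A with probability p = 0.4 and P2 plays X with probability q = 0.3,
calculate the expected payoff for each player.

E[P1] = 3.18, E[P2] = 4.44

Work:
E[P1] = p·q·π₁(A,X) + p·(1-q)·π₁(A,Y) + (1-p)·q·π₁(B,X) + (1-p)·(1-q)·π₁(B,Y)
= 0.4·0.3·3 + 0.4·0.7·6 + 0.6·0.3·4 + 0.6·0.7·1
= 3.18

E[P2] = 4.44 (similar calculation)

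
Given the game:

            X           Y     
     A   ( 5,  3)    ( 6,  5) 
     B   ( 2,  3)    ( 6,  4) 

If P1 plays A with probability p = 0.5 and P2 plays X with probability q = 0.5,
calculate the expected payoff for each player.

E[P1] = 4.75, E[P2] = 3.75

Work:
E[P1] = p·q·π₁(A,X) + p·(1-q)·π₁(A,Y) + (1-p)·q·π₁(B,X) + (1-p)·(1-q)·π₁(B,Y)
= 0.5·0.5·5 + 0.5·0.5·6 + 0.5·0.5·2 + 0.5·0.5·6
= 4.75

E[P2] = 3.75 (similar calculation)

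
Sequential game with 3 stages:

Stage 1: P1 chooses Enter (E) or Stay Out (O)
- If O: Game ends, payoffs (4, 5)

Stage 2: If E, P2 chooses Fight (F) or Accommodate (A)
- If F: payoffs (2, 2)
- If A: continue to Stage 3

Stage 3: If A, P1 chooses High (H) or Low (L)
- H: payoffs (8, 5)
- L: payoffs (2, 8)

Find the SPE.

SPE: (E, A, H); Outcome (8, 5)

Work:
Stage 3: P1 chooses H (8 vs 2)
Stage 2: P2: F->2, A->5 (anticipating H). Choose A
Stage 1: P1: O->4, E->8 (anticipating A, H). Choose E
SPE path: E -> A -> H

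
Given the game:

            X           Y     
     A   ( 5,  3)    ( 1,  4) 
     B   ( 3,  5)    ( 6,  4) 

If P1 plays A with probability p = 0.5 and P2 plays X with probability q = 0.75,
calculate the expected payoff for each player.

E[P1] = 3.875, E[P2] = 4.0

Work:
E[P1] = p·q·π₁(A,X) + p·(1-q)·π₁(A,Y) + (1-p)·q·π₁(B,X) + (1-p)·(1-q)·π₁(B,Y)
= 0.5·0.75·5 + 0.5·0.25·1 + 0.5·0.75·3 + 0.5·0.25·6
= 3.875

E[P2] = 4.0 (similar calculation)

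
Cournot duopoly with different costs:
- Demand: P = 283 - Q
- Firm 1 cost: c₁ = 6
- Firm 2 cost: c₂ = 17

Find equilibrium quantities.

q₁* = 96.0, q₂* = 85.0

Work:
Reaction: q₁ = (283 - 6 - q₂)/2
Reaction: q₂ = (283 - 17 - q₁)/2
Solve simultaneously:
q₁* = (283 - 2×6 + 17)/3 = 96.0
q₂* = (283 - 2×17 + 6)/3 = 85.0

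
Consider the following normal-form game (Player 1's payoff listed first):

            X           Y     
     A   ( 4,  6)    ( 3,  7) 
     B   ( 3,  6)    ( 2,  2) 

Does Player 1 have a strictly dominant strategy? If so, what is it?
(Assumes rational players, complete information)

Yes, Player 1's strictly dominant strategy is A

Work:
A strategy strictly dominates another if it gives a strictly higher payoff against every opponent action. Compare each pair of P1's strategies column-by-column:
  A vs B: [4 vs 3, 3 vs 2] → A strictly dominates B
  B vs A: [3 vs 4, 2 vs 3] → B does not strictly dominate A (column X: 3 ≤ 4)
A strictly dominates every other strategy → strictly dominant.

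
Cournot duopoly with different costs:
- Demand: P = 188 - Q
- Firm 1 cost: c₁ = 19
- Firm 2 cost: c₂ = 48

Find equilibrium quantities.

q₁* = 66.0, q₂* = 37.0

Work:
Reaction: q₁ = (188 - 19 - q₂)/2
Reaction: q₂ = (188 - 48 - q₁)/2
Solve simultaneously:
q₁* = (188 - 2×19 + 48)/3 = 66.0
q₂* = (188 - 2×48 + 19)/3 = 37.0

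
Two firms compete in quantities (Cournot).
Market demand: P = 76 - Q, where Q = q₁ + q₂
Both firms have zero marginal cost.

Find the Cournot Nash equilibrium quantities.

q₁* = q₂* = 25.33; P* = 25.33

Work:
Profit: π_i = P·q_i = (a - q_i - q_j)·q_i
FOC: ∂π_i/∂q_i = a - 2q_i - q_j = 0
Reaction function: q_i = (76 - q_j)/2
Symmetry: q* = 76/3 = 25.33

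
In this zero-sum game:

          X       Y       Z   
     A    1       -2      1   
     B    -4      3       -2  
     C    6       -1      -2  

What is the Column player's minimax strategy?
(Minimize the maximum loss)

Column should play Z, value = 1

Work:
Column player minimizes Row's maximum payoff:
Column X: max payoff to Row = 6
Column Y: max payoff to Row = 3
Column Z: max payoff to Row = 1
Minimum is 1, achieved by column Z.
Minimax strategy: Z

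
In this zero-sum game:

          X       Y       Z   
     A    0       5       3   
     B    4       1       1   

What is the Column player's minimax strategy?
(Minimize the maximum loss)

Column should play Z, value = 3

Work:
Column player minimizes Row's maximum payoff:
Column X: max payoff to Row = 4
Column Y: max payoff to Row = 5
Column Z: max payoff to Row = 3
Minimum is 3, achieved by column Z.
Minimax strategy: Z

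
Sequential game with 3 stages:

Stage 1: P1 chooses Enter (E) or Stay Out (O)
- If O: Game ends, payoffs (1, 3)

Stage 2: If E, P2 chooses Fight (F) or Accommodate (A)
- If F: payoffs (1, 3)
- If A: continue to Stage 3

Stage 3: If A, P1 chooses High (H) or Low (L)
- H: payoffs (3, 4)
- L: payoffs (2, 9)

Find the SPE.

SPE: (E, A, H); Outcome (3, 4)

Work:
Stage 3: P1 chooses H (3 vs 2)
Stage 2: P2: F->3, A->4 (anticipating H). Choose A
Stage 1: P1: O->1, E->3 (anticipating A, H). Choose E
SPE path: E -> A -> H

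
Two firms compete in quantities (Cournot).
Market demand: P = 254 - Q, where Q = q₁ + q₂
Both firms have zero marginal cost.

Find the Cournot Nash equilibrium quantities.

q₁* = q₂* = 84.67; P* = 84.67

Work:
Profit: π_i = P·q_i = (a - q_i - q_j)·q_i
FOC: ∂π_i/∂q_i = a - 2q_i - q_j = 0
Reaction function: q_i = (254 - q_j)/2
Symmetry: q* = 254/3 = 84.67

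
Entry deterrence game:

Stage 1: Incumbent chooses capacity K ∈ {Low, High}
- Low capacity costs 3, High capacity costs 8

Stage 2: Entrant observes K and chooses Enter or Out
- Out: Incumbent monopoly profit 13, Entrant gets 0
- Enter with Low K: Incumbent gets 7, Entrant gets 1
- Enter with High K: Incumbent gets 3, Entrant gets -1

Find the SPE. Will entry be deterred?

SPE: (High, Enter|Low, Out|High); Entry deterred. Incumbent net profit = 5

Work:
After Low K: Entrant enters (1 > 0)
After High K: Entrant stays out (-1 < 0)
Incumbent: Low → 7−3=4, High → 13−8=5
Incumbent chooses High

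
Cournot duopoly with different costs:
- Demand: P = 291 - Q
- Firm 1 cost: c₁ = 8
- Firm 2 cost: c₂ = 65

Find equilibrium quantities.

q₁* = 113.33, q₂* = 56.33

Work:
Reaction: q₁ = (291 - 8 - q₂)/2
Reaction: q₂ = (291 - 65 - q₁)/2
Solve simultaneously:
q₁* = (291 - 2×8 + 65)/3 = 113.33
q₂* = (291 - 2×65 + 8)/3 = 56.33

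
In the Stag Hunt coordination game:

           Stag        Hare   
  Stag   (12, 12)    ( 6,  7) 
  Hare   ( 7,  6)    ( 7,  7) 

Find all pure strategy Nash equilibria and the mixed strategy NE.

Pure NE: (Stag, Stag) and (Hare, Hare); Mixed NE: p = 0.1667, q = 0.1667

Work:
Check pure NE:
(Stag, Stag): (12, 12) - no unilateral deviation beneficial
(Hare, Hare): (7, 7) - no unilateral deviation beneficial
Mixed NE: P1 plays Stag with p = 0.1667, P2 plays Stag with q = 0.1667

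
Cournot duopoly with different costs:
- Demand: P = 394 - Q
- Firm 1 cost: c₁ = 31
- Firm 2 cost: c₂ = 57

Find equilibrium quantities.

q₁* = 129.67, q₂* = 103.67

Work:
Reaction: q₁ = (394 - 31 - q₂)/2
Reaction: q₂ = (394 - 57 - q₁)/2
Solve simultaneously:
q₁* = (394 - 2×31 + 57)/3 = 129.67
q₂* = (394 - 2×57 + 31)/3 = 103.67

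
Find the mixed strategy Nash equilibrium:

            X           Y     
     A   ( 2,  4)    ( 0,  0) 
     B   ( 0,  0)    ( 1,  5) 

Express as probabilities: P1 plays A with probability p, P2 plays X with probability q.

p = 0.5556, q = 0.3333

Work:
Find probabilities that make opponent indifferent:
P2 chooses q to make P1 indifferent between A and B
P1 chooses p to make P2 indifferent between X and Y
Mixed NE: P1 plays (A: 0.5556, B: 0.4444), P2 plays (X: 0.3333, Y: 0.6667)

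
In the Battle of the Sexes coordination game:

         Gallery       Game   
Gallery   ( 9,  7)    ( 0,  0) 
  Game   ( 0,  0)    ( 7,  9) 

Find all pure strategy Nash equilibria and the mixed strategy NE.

Pure NE: (Gallery, Gallery) and (Game, Game); Mixed NE: p = 0.5625, q = 0.4375

Work:
Check pure NE:
(Gallery, Gallery): (9, 7) - no unilateral deviation beneficial
(Game, Game): (7, 9) - no unilateral deviation beneficial
Mixed NE: P1 plays Gallery with p = 0.5625, P2 plays Gallery with q = 0.4375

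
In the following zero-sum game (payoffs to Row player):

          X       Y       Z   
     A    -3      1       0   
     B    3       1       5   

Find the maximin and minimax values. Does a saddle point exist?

Maximin = 1, Minimax = 1, Saddle: True

Work:
Row minimums: [-3, 1] → maximin = 1
Column maximums: [3, 1, 5] → minimax = 1
Saddle point exists! Game value = 1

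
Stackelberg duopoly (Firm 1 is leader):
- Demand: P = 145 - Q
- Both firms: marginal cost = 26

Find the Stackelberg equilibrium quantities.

q₁* (leader) = 59.5, q₂* (follower) = 29.75

Work:
Follower's reaction: q₂ = (a - c - q₁)/2
Leader substitutes: π₁ = q₁·(a - q₁ - (a-c-q₁)/2 - c)
FOC: q₁* = (145 - 26)/2 = 59.50
Then: q₂* = (145 - 26 - 59.5)/2 = 29.75
Leader has first-mover advantage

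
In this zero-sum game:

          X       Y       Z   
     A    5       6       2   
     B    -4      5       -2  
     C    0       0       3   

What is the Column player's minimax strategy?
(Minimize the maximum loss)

Column should play Z, value = 3

Work:
Column player minimizes Row's maximum payoff:
Column X: max payoff to Row = 5
Column Y: max payoff to Row = 6
Column Z: max payoff to Row = 3
Minimum is 3, achieved by column Z.
Minimax strategy: Z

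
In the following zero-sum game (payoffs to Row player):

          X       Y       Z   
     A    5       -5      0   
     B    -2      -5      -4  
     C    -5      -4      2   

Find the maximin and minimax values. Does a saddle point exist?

Maximin = -5, Minimax = -4, Saddle: False

Work:
Row minimums: [-5, -5, -5] → maximin = -5
Column maximums: [5, -4, 2] → minimax = -4
No saddle point (maximin ≠ minimax). Mixed strategy needed.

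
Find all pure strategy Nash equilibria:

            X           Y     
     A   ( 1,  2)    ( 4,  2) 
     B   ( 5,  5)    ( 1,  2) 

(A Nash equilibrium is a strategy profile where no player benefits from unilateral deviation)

Nash equilibrium: (A, Y), (B, X)

Work:
Best responses:
  P1 vs X: payoffs [1, 5] → best response B (payoff 5)
  P1 vs Y: payoffs [4, 1] → best response A (payoff 4)
  P2 vs A: payoffs [2, 2] → best response X/Y (payoff 2)
  P2 vs B: payoffs [5, 2] → best response X (payoff 5)
Mutual best responses: (A,Y), (B,X) → Nash equilibria.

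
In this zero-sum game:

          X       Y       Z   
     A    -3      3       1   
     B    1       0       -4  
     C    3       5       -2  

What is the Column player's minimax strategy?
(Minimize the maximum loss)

Column should play Z, value = 1

Work:
Column player minimizes Row's maximum payoff:
Column X: max payoff to Row = 3
Column Y: max payoff to Row = 5
Column Z: max payoff to Row = 1
Minimum is 1, achieved by column Z.
Minimax strategy: Z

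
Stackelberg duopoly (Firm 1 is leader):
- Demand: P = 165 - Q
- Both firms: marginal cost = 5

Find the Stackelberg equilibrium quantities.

q₁* (leader) = 80.0, q₂* (follower) = 40.0

Work:
Follower's reaction: q₂ = (a - c - q₁)/2
Leader substitutes: π₁ = q₁·(a - q₁ - (a-c-q₁)/2 - c)
FOC: q₁* = (165 - 5)/2 = 80.00
Then: q₂* = (165 - 5 - 80.0)/2 = 40.00
Leader has first-mover advantage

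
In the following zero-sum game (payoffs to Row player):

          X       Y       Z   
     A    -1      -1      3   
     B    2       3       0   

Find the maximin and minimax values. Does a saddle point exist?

Maximin = 0, Minimax = 2, Saddle: False

Work:
Row minimums: [-1, 0] → maximin = 0
Column maximums: [2, 3, 3] → minimax = 2
No saddle point (maximin ≠ minimax). Mixed strategy needed.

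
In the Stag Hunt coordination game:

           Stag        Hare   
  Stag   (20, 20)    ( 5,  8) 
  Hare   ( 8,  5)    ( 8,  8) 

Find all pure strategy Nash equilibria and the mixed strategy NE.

Pure NE: (Stag, Stag) and (Hare, Hare); Mixed NE: p = 0.2, q = 0.2

Work:
Check pure NE:
(Stag, Stag): (20, 20) - no unilateral deviation beneficial
(Hare, Hare): (8, 8) - no unilateral deviation beneficial
Mixed NE: P1 plays Stag with p = 0.2, P2 plays Stag with q = 0.2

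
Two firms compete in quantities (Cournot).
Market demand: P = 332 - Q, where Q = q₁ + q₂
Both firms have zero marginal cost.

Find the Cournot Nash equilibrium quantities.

q₁* = q₂* = 110.67; P* = 110.67

Work:
Profit: π_i = P·q_i = (a - q_i - q_j)·q_i
FOC: ∂π_i/∂q_i = a - 2q_i - q_j = 0
Reaction function: q_i = (332 - q_j)/2
Symmetry: q* = 332/3 = 110.67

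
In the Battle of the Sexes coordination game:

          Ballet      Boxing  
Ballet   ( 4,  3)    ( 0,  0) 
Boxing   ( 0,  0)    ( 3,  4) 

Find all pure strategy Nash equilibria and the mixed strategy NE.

Pure NE: (Ballet, Ballet) and (Boxing, Boxing); Mixed NE: p = 0.5714, q = 0.4286

Work:
Check pure NE:
(Ballet, Ballet): (4, 3) - no unilateral deviation beneficial
(Boxing, Boxing): (3, 4) - no unilateral deviation beneficial
Mixed NE: P1 plays Ballet with p = 0.5714, P2 plays Ballet with q = 0.4286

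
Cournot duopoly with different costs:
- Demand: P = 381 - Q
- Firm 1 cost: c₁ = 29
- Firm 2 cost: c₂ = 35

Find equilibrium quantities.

q₁* = 119.33, q₂* = 113.33

Work:
Reaction: q₁ = (381 - 29 - q₂)/2
Reaction: q₂ = (381 - 35 - q₁)/2
Solve simultaneously:
q₁* = (381 - 2×29 + 35)/3 = 119.33
q₂* = (381 - 2×35 + 29)/3 = 113.33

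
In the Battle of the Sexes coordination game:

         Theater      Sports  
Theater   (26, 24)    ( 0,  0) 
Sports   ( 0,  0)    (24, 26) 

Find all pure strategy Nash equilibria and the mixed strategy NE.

Pure NE: (Theater, Theater) and (Sports, Sports); Mixed NE: p = 0.52, q = 0.48

Work:
Check pure NE:
(Theater, Theater): (26, 24) - no unilateral deviation beneficial
(Sports, Sports): (24, 26) - no unilateral deviation beneficial
Mixed NE: P1 plays Theater with p = 0.52, P2 plays Theater with q = 0.48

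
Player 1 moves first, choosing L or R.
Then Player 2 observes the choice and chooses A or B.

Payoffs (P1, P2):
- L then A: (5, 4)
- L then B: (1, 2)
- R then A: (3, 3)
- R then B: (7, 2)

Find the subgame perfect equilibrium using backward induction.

P1 plays L, P2 plays A after L and A after R; Payoff (5, 4)

Work:
Backward induction:
After L: P2 chooses A → P1 gets 5
After R: P2 chooses A → P1 gets 3
P1 chooses L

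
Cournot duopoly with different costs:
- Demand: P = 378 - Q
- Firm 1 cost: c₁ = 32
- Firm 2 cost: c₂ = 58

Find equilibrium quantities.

q₁* = 124.0, q₂* = 98.0

Work:
Reaction: q₁ = (378 - 32 - q₂)/2
Reaction: q₂ = (378 - 58 - q₁)/2
Solve simultaneously:
q₁* = (378 - 2×32 + 58)/3 = 124.0
q₂* = (378 - 2×58 + 32)/3 = 98.0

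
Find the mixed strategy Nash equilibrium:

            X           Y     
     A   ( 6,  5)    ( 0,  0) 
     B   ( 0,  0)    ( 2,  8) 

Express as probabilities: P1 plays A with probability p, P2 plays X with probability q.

p = 0.6154, q = 0.25

Work:
Find probabilities that make opponent indifferent:
P2 chooses q to make P1 indifferent between A and B
P1 chooses p to make P2 indifferent between X and Y
Mixed NE: P1 plays (A: 0.6154, B: 0.3846), P2 plays (X: 0.25, Y: 0.75)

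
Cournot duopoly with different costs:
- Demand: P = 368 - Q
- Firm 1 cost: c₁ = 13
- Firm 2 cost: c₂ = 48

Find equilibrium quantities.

q₁* = 130.0, q₂* = 95.0

Work:
Reaction: q₁ = (368 - 13 - q₂)/2
Reaction: q₂ = (368 - 48 - q₁)/2
Solve simultaneously:
q₁* = (368 - 2×13 + 48)/3 = 130.0
q₂* = (368 - 2×48 + 13)/3 = 95.0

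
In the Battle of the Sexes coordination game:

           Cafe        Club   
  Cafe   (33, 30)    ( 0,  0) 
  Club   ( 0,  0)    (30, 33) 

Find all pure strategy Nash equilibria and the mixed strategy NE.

Pure NE: (Cafe, Cafe) and (Club, Club); Mixed NE: p = 0.5238, q = 0.4762

Work:
Check pure NE:
(Cafe, Cafe): (33, 30) - no unilateral deviation beneficial
(Club, Club): (30, 33) - no unilateral deviation beneficial
Mixed NE: P1 plays Cafe with p = 0.5238, P2 plays Cafe with q = 0.4762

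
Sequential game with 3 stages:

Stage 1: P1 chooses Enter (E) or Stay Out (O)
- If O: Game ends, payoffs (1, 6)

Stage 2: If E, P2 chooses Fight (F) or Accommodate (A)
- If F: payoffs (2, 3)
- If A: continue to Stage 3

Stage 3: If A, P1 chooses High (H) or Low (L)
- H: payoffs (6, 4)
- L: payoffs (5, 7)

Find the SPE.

SPE: (E, A, H); Outcome (6, 4)

Work:
Stage 3: P1 chooses H (6 vs 5)
Stage 2: P2: F->3, A->4 (anticipating H). Choose A
Stage 1: P1: O->1, E->6 (anticipating A, H). Choose E
SPE path: E -> A -> H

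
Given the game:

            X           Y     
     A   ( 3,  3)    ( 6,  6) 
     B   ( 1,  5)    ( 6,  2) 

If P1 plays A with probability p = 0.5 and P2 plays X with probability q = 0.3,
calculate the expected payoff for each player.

E[P1] = 4.8, E[P2] = 4.0

Work:
E[P1] = p·q·π₁(A,X) + p·(1-q)·π₁(A,Y) + (1-p)·q·π₁(B,X) + (1-p)·(1-q)·π₁(B,Y)
= 0.5·0.3·3 + 0.5·0.7·6 + 0.5·0.3·1 + 0.5·0.7·6
= 4.8

E[P2] = 4.0 (similar calculation)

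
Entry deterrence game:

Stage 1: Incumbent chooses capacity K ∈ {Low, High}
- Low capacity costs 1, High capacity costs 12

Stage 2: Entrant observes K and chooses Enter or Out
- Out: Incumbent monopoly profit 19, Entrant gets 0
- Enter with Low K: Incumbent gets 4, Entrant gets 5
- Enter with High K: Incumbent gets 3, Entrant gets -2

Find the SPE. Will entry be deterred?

SPE: (High, Enter|Low, Out|High); Entry deterred. Incumbent net profit = 7

Work:
After Low K: Entrant enters (5 > 0)
After High K: Entrant stays out (-2 < 0)
Incumbent: Low → 4−1=3, High → 19−12=7
Incumbent chooses High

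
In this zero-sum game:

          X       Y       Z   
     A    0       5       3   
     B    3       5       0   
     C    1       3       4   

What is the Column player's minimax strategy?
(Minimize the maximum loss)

Column should play X, value = 3

Work:
Column player minimizes Row's maximum payoff:
Column X: max payoff to Row = 3
Column Y: max payoff to Row = 5
Column Z: max payoff to Row = 4
Minimum is 3, achieved by column X.
Minimax strategy: X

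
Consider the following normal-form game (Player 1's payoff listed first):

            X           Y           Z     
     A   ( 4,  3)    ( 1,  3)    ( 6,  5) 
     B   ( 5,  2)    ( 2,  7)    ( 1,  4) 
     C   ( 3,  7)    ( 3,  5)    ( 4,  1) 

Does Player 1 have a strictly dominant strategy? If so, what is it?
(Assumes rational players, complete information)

No strictly dominant strategy exists for Player 1

Work:
A strategy strictly dominates another if it gives a strictly higher payoff against every opponent action. Compare each pair of P1's strategies column-by-column:
  A vs B: [4 vs 5, 1 vs 2, 6 vs 1] → A does not strictly dominate B (column X: 4 ≤ 5)
  A vs C: [4 vs 3, 1 vs 3, 6 vs 4] → A does not strictly dominate C (column Y: 1 ≤ 3)
  B vs A: [5 vs 4, 2 vs 1, 1 vs 6] → B does not strictly dominate A (column Z: 1 ≤ 6)
  B vs C: [5 vs 3, 2 vs 3, 1 vs 4] → B does not strictly dominate C (column Y: 2 ≤ 3)
  C vs A: [3 vs 4, 3 vs 1, 4 vs 6] → C does not strictly dominate A (column X: 3 ≤ 4)
  C vs B: [3 vs 5, 3 vs 2, 4 vs 1] → C does not strictly dominate B (column X: 3 ≤ 5)
No single strategy strictly dominates all others → no strictly dominant strategy.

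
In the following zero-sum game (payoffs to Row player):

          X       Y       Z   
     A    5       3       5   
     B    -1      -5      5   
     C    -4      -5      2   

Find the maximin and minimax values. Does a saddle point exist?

Maximin = 3, Minimax = 3, Saddle: True

Work:
Row minimums: [3, -5, -5] → maximin = 3
Column maximums: [5, 3, 5] → minimax = 3
Saddle point exists! Game value = 3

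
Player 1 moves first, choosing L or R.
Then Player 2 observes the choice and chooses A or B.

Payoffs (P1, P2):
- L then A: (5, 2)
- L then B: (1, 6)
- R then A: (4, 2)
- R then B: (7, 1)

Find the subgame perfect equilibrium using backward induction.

P1 plays R, P2 plays B after L and A after R; Payoff (4, 2)

Work:
Backward induction:
After L: P2 chooses B → P1 gets 1
After R: P2 chooses A → P1 gets 4
P1 chooses R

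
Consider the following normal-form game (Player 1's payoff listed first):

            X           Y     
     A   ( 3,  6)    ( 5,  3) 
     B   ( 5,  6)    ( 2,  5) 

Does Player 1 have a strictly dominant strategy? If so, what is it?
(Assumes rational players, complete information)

No strictly dominant strategy exists for Player 1

Work:
A strategy strictly dominates another if it gives a strictly higher payoff against every opponent action. Compare each pair of P1's strategies column-by-column:
  A vs B: [3 vs 5, 5 vs 2] → A does not strictly dominate B (column X: 3 ≤ 5)
  B vs A: [5 vs 3, 2 vs 5] → B does not strictly dominate A (column Y: 2 ≤ 5)
No single strategy strictly dominates all others → no strictly dominant strategy.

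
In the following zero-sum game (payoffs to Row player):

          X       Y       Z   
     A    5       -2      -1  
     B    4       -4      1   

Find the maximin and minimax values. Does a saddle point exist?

Maximin = -2, Minimax = -2, Saddle: True

Work:
Row minimums: [-2, -4] → maximin = -2
Column maximums: [5, -2, 1] → minimax = -2
Saddle point exists! Game value = -2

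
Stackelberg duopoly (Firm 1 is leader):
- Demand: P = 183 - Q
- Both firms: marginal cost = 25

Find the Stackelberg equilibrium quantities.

q₁* (leader) = 79.0, q₂* (follower) = 39.5

Work:
Follower's reaction: q₂ = (a - c - q₁)/2
Leader substitutes: π₁ = q₁·(a - q₁ - (a-c-q₁)/2 - c)
FOC: q₁* = (183 - 25)/2 = 79.00
Then: q₂* = (183 - 25 - 79.0)/2 = 39.50
Leader has first-mover advantage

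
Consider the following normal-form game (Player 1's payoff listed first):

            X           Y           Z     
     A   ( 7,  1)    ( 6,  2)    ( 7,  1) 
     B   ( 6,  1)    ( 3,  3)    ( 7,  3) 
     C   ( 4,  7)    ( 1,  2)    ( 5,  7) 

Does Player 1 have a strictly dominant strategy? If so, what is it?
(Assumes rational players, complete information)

No strictly dominant strategy exists for Player 1

Work:
A strategy strictly dominates another if it gives a strictly higher payoff against every opponent action. Compare each pair of P1's strategies column-by-column:
  A vs B: [7 vs 6, 6 vs 3, 7 vs 7] → A does not strictly dominate B (column Z: 7 ≤ 7)
  A vs C: [7 vs 4, 6 vs 1, 7 vs 5] → A strictly dominates C
  B vs A: [6 vs 7, 3 vs 6, 7 vs 7] → B does not strictly dominate A (column X: 6 ≤ 7)
  B vs C: [6 vs 4, 3 vs 1, 7 vs 5] → B strictly dominates C
  C vs A: [4 vs 7, 1 vs 6, 5 vs 7] → C does not strictly dominate A (column X: 4 ≤ 7)
  C vs B: [4 vs 6, 1 vs 3, 5 vs 7] → C does not strictly dominate B (column X: 4 ≤ 6)
No single strategy strictly dominates all others → no strictly dominant strategy.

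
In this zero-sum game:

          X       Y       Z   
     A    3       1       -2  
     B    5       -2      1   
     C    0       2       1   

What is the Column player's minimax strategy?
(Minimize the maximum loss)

Column should play Z, value = 1

Work:
Column player minimizes Row's maximum payoff:
Column X: max payoff to Row = 5
Column Y: max payoff to Row = 2
Column Z: max payoff to Row = 1
Minimum is 1, achieved by column Z.
Minimax strategy: Z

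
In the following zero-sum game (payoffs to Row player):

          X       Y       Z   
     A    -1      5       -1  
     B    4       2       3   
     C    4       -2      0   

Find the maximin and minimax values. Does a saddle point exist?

Maximin = 2, Minimax = 3, Saddle: False

Work:
Row minimums: [-1, 2, -2] → maximin = 2
Column maximums: [4, 5, 3] → minimax = 3
No saddle point (maximin ≠ minimax). Mixed strategy needed.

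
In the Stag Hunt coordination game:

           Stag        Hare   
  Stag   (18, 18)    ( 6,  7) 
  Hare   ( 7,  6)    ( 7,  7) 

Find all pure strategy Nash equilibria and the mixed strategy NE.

Pure NE: (Stag, Stag) and (Hare, Hare); Mixed NE: p = 0.0833, q = 0.0833

Work:
Check pure NE:
(Stag, Stag): (18, 18) - no unilateral deviation beneficial
(Hare, Hare): (7, 7) - no unilateral deviation beneficial
Mixed NE: P1 plays Stag with p = 0.0833, P2 plays Stag with q = 0.0833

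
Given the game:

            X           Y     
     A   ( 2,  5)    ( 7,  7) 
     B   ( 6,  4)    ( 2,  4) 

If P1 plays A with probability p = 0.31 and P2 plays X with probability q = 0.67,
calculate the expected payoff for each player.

E[P1] = 4.3607, E[P2] = 4.5146

Work:
E[P1] = p·q·π₁(A,X) + p·(1-q)·π₁(A,Y) + (1-p)·q·π₁(B,X) + (1-p)·(1-q)·π₁(B,Y)
= 0.31·0.67·2 + 0.31·0.33·7 + 0.69·0.67·6 + 0.69·0.33·2
= 4.3607

E[P2] = 4.5146 (similar calculation)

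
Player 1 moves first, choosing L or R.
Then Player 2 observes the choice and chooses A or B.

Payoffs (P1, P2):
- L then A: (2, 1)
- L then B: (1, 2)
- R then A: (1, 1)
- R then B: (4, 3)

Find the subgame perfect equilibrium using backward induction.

P1 plays R, P2 plays B after L and B after R; Payoff (4, 3)

Work:
Backward induction:
After L: P2 chooses B → P1 gets 1
After R: P2 chooses B → P1 gets 4
P1 chooses R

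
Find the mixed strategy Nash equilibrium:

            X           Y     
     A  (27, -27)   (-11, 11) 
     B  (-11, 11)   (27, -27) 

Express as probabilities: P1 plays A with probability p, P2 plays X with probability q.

p = 0.5, q = 0.5

Work:
Find probabilities that make opponent indifferent:
P2 chooses q to make P1 indifferent between A and B
P1 chooses p to make P2 indifferent between X and Y
Mixed NE: P1 plays (A: 0.5, B: 0.5), P2 plays (X: 0.5, Y: 0.5)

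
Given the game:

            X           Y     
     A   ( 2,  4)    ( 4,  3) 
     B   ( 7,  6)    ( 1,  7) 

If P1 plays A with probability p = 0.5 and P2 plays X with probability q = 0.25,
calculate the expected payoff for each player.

E[P1] = 3.0, E[P2] = 5.0

Work:
E[P1] = p·q·π₁(A,X) + p·(1-q)·π₁(A,Y) + (1-p)·q·π₁(B,X) + (1-p)·(1-q)·π₁(B,Y)
= 0.5·0.25·2 + 0.5·0.75·4 + 0.5·0.25·7 + 0.5·0.75·1
= 3.0

E[P2] = 5.0 (similar calculation)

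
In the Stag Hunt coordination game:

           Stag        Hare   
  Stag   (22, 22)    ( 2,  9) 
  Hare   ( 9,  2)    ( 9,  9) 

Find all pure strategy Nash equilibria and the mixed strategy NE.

Pure NE: (Stag, Stag) and (Hare, Hare); Mixed NE: p = 0.35, q = 0.35

Work:
Check pure NE:
(Stag, Stag): (22, 22) - no unilateral deviation beneficial
(Hare, Hare): (9, 9) - no unilateral deviation beneficial
Mixed NE: P1 plays Stag with p = 0.35, P2 plays Stag with q = 0.35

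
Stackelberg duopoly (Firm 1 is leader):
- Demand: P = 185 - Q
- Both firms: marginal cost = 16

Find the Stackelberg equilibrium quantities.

q₁* (leader) = 84.5, q₂* (follower) = 42.25

Work:
Follower's reaction: q₂ = (a - c - q₁)/2
Leader substitutes: π₁ = q₁·(a - q₁ - (a-c-q₁)/2 - c)
FOC: q₁* = (185 - 16)/2 = 84.50
Then: q₂* = (185 - 16 - 84.5)/2 = 42.25
Leader has first-mover advantage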